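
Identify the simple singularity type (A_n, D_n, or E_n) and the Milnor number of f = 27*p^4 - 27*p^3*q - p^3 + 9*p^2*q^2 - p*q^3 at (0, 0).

Type E_{7}, Milnor number mu = 7.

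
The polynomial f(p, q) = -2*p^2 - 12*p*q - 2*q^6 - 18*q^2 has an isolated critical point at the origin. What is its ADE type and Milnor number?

Type A_5, Milnor number mu = 5.

The Hessian of f at 0 is [[-4, -12], [-12, -36]] with rank 1, so corank 1. A Groebner basis of the Jacobian ideal J(f) in C{p,q} is {q^5, p + 3*q}; counting standard monomials gives mu = 5. Corank 1: A-series; mu = 5 gives A_5.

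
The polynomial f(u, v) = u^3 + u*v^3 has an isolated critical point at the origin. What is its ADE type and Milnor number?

Type E_7, Milnor number mu = 7.

The Hessian of f at 0 has rank 0. Corank 2; j^3 = u^3 is a perfect cube, so E-series; the 4-jet and mu = 7 give E_7.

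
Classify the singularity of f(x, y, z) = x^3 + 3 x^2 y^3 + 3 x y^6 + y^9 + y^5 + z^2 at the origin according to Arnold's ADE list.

E_8

The Hessian of f at 0 is [[0, 0, 0], [0, 0, 0], [0, 0, 2]] with rank 1, so corank 2. A Groebner basis of the Jacobian ideal J(f) in C{x,y,z} is {x^2/2 + x*y^3, y^4, x^3, x^2*y, z}; counting standard monomials gives mu = 8. Corank 2; j^3 = x^3 is a perfect cube, so E-series; the 5-jet and mu = 8 give E_8.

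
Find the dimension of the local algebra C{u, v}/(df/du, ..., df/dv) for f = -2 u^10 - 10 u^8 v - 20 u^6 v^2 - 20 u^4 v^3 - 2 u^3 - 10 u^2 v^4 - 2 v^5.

8

The Hessian of f at 0 is [[0, 0], [0, 0]] with rank 0, so corank 2. A Groebner basis of the Jacobian ideal J(f) in C{u,v} is {v^4, u^2}; counting standard monomials gives mu = 8. Corank 2; j^3 = -2*u^3 is a perfect cube, so E-series; the 5-jet and mu = 8 give E_8.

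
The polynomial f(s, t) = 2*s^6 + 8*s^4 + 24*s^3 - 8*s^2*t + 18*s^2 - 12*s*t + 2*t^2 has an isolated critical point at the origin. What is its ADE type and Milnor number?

The Hessian of f at 0 has rank 1. Corank 1: A-series; mu = 5 gives A_5.

Type A5, Milnor number mu = 5.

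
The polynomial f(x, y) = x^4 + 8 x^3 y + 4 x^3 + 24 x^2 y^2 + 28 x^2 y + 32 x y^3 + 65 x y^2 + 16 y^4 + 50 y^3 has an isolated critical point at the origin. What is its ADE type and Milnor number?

Type D_{5}, Milnor number mu = 5.

The Hessian of f at 0 is [[0, 0], [0, 0]] with rank 0, so corank 2. A Groebner basis of the Jacobian ideal J(f) in C{x,y} is {x*y^2 + 10*x*y + 25*y^2, -4*x*y + y^3 - 10*y^2, x^2 + 9*x*y/2 + 5*y^2}; counting standard monomials gives mu = 5. Corank 2; j^3 = (x + 2*y)*(2*x + 5*y)^2 has shape L^2 M (L != M), so D-series; mu = 5 gives D_5.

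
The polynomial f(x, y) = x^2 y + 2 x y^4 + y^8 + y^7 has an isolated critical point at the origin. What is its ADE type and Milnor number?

The Hessian of f at 0 has rank 0. Corank 2; j^3 = x^2*y has shape L^2 M (L != M), so D-series; mu = 9 gives D_9.

Type D_9, Milnor number mu = 9.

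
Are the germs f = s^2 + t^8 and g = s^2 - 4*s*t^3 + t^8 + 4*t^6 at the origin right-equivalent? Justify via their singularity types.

Yes.

The Hessian of f at 0 has rank 1. Corank 1: A-series; mu = 7 gives A_7. The Hessian of g at 0 has rank 1. Corank 1: A-series; mu = 7 gives A_7. Both have type A_7, hence right-equivalent.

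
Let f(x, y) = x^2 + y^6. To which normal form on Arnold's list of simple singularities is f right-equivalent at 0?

A_5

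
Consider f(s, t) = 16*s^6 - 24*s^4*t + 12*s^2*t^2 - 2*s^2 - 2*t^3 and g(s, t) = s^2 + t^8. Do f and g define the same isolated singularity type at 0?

No.

The Hessian of f at 0 is [[-4, 0], [0, 0]] with rank 1, so corank 1. A Groebner basis of the Jacobian ideal J(f) in C{s,t} is {t^2, s}; counting standard monomials gives mu = 2. Corank 1: A-series; mu = 2 gives A_2. The Hessian of g at 0 is [[2, 0], [0, 0]] with rank 1, so corank 1. A Groebner basis of the Jacobian ideal J(g) in C{s,t} is {t^7, s}; counting standard monomials gives mu = 7. Corank 1: A-series; mu = 7 gives A_7. f is A_2 but g is A_7, hence not right-equivalent.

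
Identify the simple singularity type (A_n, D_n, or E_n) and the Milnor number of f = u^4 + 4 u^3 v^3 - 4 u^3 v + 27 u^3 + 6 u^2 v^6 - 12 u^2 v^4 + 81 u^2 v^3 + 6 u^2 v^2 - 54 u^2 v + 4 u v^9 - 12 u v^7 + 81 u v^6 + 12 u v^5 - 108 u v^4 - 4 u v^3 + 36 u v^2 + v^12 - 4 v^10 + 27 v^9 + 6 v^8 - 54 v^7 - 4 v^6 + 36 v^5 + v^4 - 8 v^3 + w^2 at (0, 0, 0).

Type E_6, Milnor number mu = 6.

The Hessian of f at 0 has rank 1. Corank 2; j^3 = (3*u - 2*v)^3 is a perfect cube, so E-series; the 4-jet and mu = 6 give E_6.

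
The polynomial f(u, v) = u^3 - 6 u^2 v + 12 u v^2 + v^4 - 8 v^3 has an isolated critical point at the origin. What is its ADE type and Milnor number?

Type E_{6}, Milnor number mu = 6.

The Hessian of f at 0 has rank 0. Corank 2; j^3 = (u - 2*v)^3 is a perfect cube, so E-series; the 4-jet and mu = 6 give E_6.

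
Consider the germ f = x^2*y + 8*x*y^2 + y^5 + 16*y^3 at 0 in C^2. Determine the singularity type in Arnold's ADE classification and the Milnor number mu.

Type D6, Milnor number mu = 6.

The Hessian of f at 0 is [[0, 0], [0, 0]] with rank 0, so corank 2. A Groebner basis of the Jacobian ideal J(f) in C{x,y} is {x^2/5 + y^4 - 16*y^2/5, x^3 + 64*y^3, x*y + 4*y^2}; counting standard monomials gives mu = 6. Corank 2; j^3 = y*(x + 4*y)^2 has shape L^2 M (L != M), so D-series; mu = 6 gives D_6.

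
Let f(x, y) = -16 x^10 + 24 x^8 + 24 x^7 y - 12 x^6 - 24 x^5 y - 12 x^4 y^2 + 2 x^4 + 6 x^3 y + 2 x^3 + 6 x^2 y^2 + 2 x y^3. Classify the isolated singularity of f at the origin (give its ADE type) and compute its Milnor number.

The Hessian of f at 0 is [[0, 0], [0, 0]] with rank 0, so corank 2. A Groebner basis of the Jacobian ideal J(f) in C{x,y} is {3*x^2 + y^4 + y^3, x^3, x^2*y - x^2 - y^3/3, 2*x^2 + x*y^2 + 2*y^3/3}; counting standard monomials gives mu = 7. Corank 2; j^3 = 2*x^3 is a perfect cube, so E-series; the 4-jet and mu = 7 give E_7.

Type E_{7}, Milnor number mu = 7.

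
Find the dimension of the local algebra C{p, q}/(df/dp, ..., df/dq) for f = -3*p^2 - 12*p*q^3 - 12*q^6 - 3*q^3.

The Hessian of f at 0 is [[-6, 0], [0, 0]] with rank 1, so corank 1. A Groebner basis of the Jacobian ideal J(f) in C{p,q} is {q^2, p}; counting standard monomials gives mu = 2. Corank 1: A-series; mu = 2 gives A_2.

2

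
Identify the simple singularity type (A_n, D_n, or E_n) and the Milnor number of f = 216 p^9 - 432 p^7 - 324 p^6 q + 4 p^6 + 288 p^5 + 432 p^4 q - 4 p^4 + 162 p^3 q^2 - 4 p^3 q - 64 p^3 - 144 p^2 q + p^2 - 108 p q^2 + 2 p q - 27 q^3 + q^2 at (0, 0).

Type A_{2}, Milnor number mu = 2.

The Hessian of f at 0 has rank 1. Corank 1: A-series; mu = 2 gives A_2.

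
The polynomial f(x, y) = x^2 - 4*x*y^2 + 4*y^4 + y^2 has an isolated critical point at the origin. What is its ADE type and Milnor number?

The Hessian of f at 0 is [[2, 0], [0, 2]] with rank 2, so corank 0. A Groebner basis of the Jacobian ideal J(f) in C{x,y} is {x, y}; counting standard monomials gives mu = 1. Corank 0: nondegenerate Morse point, so A_1.

Type A_{1}, Milnor number mu = 1.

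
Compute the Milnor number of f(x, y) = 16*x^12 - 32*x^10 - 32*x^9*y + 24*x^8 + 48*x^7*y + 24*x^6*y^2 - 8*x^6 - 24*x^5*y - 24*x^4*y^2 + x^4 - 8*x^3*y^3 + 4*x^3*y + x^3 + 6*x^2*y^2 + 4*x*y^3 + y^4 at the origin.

The Hessian of f at 0 has rank 0. Corank 2; j^3 = x^3 is a perfect cube, so E-series; the 4-jet and mu = 6 give E_6.

6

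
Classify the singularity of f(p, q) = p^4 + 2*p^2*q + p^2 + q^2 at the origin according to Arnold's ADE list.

The Hessian of f at 0 is [[2, 0], [0, 2]] with rank 2, so corank 0. A Groebner basis of the Jacobian ideal J(f) in C{p,q} is {p, q}; counting standard monomials gives mu = 1. Corank 0: nondegenerate Morse point, so A_1.

A_1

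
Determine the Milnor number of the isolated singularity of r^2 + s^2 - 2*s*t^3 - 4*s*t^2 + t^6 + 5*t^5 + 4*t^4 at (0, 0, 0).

The Hessian of f at 0 is [[2, 0, 0], [0, 0, 0], [0, 0, 2]] with rank 2, so corank 1. A Groebner basis of the Jacobian ideal J(f) in C{s,t,r} is {-s + t^3 + 2*t^2, s^2, s*t - 2*s + 4*t^2, r}; counting standard monomials gives mu = 4. Corank 1: A-series; mu = 4 gives A_4.

4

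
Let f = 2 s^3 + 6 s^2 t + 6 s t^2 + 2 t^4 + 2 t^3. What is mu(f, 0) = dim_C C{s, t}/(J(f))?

6

The Hessian of f at 0 has rank 0. Corank 2; j^3 = 2*(s + t)^3 is a perfect cube, so E-series; the 4-jet and mu = 6 give E_6.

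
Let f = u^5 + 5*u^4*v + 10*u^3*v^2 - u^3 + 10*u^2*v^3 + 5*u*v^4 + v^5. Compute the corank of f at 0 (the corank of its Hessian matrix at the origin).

2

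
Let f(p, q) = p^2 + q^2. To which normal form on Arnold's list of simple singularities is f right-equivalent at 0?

The Hessian of f at 0 is [[2, 0], [0, 2]] with rank 2, so corank 0. A Groebner basis of the Jacobian ideal J(f) in C{p,q} is {p, q}; counting standard monomials gives mu = 1. Corank 0: nondegenerate Morse point, so A_1.

A_1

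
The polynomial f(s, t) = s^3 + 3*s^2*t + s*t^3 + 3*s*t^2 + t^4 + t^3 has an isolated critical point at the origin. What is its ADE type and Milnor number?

Type E_{7}, Milnor number mu = 7.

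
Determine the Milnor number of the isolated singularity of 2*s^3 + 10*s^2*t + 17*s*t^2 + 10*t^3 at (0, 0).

The Hessian of f at 0 has rank 0. Corank 2; j^3 = (s + 2*t)*(2*s^2 + 6*s*t + 5*t^2) splits into three distinct lines over C (the quadratic factor has nonzero discriminant), so D_4.

4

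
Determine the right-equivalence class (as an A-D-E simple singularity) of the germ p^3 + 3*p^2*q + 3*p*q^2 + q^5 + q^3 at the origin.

E8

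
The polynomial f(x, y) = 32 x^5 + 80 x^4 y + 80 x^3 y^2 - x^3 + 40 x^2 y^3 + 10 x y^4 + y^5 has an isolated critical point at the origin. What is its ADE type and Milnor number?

Type E8, Milnor number mu = 8.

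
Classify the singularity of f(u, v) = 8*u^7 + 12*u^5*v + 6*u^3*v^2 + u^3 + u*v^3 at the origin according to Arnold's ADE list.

E7

The Hessian of f at 0 is [[0, 0], [0, 0]] with rank 0, so corank 2. A Groebner basis of the Jacobian ideal J(f) in C{u,v} is {u^3, u*v^2, 3*u^2 + v^3}; counting standard monomials gives mu = 7. Corank 2; j^3 = u^3 is a perfect cube, so E-series; the 4-jet and mu = 7 give E_7.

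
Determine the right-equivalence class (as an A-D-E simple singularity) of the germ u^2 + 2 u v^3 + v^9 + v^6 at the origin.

A8

The Hessian of f at 0 is [[2, 0], [0, 0]] with rank 1, so corank 1. A Groebner basis of the Jacobian ideal J(f) in C{u,v} is {u^2*v^2, u^3, u + v^3}; counting standard monomials gives mu = 8. Corank 1: A-series; mu = 8 gives A_8.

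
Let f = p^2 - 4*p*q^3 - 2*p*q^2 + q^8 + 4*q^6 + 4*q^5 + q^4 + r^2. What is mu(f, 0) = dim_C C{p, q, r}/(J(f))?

7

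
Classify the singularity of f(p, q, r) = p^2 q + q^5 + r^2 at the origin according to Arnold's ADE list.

The Hessian of f at 0 has rank 1. Corank 2; j^3 = p^2*q has shape L^2 M (L != M), so D-series; mu = 6 gives D_6.

D_{6}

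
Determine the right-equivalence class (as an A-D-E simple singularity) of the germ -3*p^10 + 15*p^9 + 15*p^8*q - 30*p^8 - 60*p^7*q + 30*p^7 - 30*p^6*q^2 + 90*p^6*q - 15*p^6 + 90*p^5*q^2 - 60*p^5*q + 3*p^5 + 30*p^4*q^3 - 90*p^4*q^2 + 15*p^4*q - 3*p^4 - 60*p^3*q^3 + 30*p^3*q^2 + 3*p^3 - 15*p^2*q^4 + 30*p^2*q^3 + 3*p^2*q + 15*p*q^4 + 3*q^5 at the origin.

D_{6}

The Hessian of f at 0 has rank 0. Corank 2; j^3 = 3*p^2*(p + q) has shape L^2 M (L != M), so D-series; mu = 6 gives D_6.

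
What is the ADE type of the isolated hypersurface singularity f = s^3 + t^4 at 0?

E6

The Hessian of f at 0 is [[0, 0], [0, 0]] with rank 0, so corank 2. A Groebner basis of the Jacobian ideal J(f) in C{s,t} is {t^3, s^2}; counting standard monomials gives mu = 6. Corank 2; j^3 = s^3 is a perfect cube, so E-series; the 4-jet and mu = 6 give E_6.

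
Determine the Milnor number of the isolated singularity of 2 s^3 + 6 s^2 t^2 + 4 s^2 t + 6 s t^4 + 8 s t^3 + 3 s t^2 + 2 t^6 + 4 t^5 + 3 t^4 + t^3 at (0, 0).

The Hessian of f at 0 has rank 0. Corank 2; j^3 = (s + t)*(2*s^2 + 2*s*t + t^2) splits into three distinct lines over C (the quadratic factor has nonzero discriminant), so D_4.

4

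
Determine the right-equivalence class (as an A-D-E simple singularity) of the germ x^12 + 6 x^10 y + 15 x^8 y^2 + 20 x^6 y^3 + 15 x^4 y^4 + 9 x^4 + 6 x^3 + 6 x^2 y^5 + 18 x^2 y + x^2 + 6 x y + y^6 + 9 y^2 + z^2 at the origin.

The Hessian of f at 0 has rank 2. Corank 1: A-series; mu = 5 gives A_5.

A5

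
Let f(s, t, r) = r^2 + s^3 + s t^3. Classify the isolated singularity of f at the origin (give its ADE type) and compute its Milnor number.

Type E7, Milnor number mu = 7.

The Hessian of f at 0 has rank 1. Corank 2; j^3 = s^3 is a perfect cube, so E-series; the 4-jet and mu = 7 give E_7.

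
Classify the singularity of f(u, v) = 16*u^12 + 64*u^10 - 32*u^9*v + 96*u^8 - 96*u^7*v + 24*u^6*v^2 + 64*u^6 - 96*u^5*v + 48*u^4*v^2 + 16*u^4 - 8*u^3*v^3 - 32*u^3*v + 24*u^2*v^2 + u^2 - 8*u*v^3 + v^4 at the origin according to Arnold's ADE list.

A_3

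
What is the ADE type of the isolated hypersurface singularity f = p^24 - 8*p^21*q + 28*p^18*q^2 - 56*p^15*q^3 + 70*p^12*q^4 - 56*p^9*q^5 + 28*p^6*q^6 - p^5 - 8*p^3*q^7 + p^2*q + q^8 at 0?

D9

The Hessian of f at 0 is [[0, 0], [0, 0]] with rank 0, so corank 2. A Groebner basis of the Jacobian ideal J(f) in C{p,q} is {p^2/8 + q^7, p^3, p*q}; counting standard monomials gives mu = 9. Corank 2; j^3 = p^2*q has shape L^2 M (L != M), so D-series; mu = 9 gives D_9.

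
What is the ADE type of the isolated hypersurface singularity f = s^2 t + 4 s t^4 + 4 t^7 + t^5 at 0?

The Hessian of f at 0 has rank 0. Corank 2; j^3 = s^2*t has shape L^2 M (L != M), so D-series; mu = 6 gives D_6.

D_{6}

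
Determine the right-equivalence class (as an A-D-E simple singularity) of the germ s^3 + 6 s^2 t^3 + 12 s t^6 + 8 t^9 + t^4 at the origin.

E6

The Hessian of f at 0 has rank 0. Corank 2; j^3 = s^3 is a perfect cube, so E-series; the 4-jet and mu = 6 give E_6.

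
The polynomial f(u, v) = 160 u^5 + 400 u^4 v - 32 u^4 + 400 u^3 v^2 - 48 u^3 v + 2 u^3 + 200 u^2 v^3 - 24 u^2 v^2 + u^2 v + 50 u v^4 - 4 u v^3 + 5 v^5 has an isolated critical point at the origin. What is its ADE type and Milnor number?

The Hessian of f at 0 is [[0, 0], [0, 0]] with rank 0, so corank 2. A Groebner basis of the Jacobian ideal J(f) in C{u,v} is {u^3, u^2*v, 2*u^2 + u*v^2, -13*u^2 - u*v/2 + v^3}; counting standard monomials gives mu = 6. Corank 2; j^3 = u^2*(2*u + v) has shape L^2 M (L != M), so D-series; mu = 6 gives D_6.

Type D6, Milnor number mu = 6.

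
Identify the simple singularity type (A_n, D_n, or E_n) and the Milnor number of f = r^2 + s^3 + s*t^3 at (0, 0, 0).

The Hessian of f at 0 has rank 1. Corank 2; j^3 = s^3 is a perfect cube, so E-series; the 4-jet and mu = 7 give E_7.

Type E7, Milnor number mu = 7.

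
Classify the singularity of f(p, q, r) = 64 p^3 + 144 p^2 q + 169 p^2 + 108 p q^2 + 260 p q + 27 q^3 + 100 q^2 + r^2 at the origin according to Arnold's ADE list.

The Hessian of f at 0 has rank 2. Corank 1: A-series; mu = 2 gives A_2.

A_{2}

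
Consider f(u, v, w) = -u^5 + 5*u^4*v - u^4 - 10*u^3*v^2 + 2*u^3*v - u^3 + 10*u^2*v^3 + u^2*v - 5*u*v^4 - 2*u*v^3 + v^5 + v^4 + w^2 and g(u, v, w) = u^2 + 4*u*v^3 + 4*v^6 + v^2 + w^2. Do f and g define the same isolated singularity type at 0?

No.

The Hessian of f at 0 is [[0, 0, 0], [0, 0, 0], [0, 0, 2]] with rank 1, so corank 2. A Groebner basis of the Jacobian ideal J(f) in C{u,v,w} is {u*v^2, u*v/5 + v^3, u^2 - 4*u*v/5, w}; counting standard monomials gives mu = 5. Corank 2; j^3 = -u^2*(u - v) has shape L^2 M (L != M), so D-series; mu = 5 gives D_5. The Hessian of g at 0 is [[2, 0, 0], [0, 2, 0], [0, 0, 2]] with rank 3, so corank 0. A Groebner basis of the Jacobian ideal J(g) in C{u,v,w} is {u, v, w}; counting standard monomials gives mu = 1. Corank 0: nondegenerate Morse point, so A_1. f is D_5 but g is A_1, hence not right-equivalent.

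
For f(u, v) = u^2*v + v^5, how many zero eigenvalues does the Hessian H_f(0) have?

2

The Hessian at 0 is [[0, 0], [0, 0]] of rank 0; hence corank 2.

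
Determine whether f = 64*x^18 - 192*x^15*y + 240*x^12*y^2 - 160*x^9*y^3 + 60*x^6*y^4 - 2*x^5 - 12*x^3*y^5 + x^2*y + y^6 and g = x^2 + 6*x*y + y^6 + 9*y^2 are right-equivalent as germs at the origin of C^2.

No.

The Hessian of f at 0 has rank 0. Corank 2; j^3 = x^2*y has shape L^2 M (L != M), so D-series; mu = 7 gives D_7. The Hessian of g at 0 has rank 1. Corank 1: A-series; mu = 5 gives A_5. f is D_7 but g is A_5, hence not right-equivalent.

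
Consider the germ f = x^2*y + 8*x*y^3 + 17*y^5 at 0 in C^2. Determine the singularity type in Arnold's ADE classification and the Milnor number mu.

The Hessian of f at 0 has rank 0. Corank 2; j^3 = x^2*y has shape L^2 M (L != M), so D-series; mu = 6 gives D_6.

Type D_6, Milnor number mu = 6.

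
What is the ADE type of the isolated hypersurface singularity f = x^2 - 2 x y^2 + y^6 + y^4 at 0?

A_5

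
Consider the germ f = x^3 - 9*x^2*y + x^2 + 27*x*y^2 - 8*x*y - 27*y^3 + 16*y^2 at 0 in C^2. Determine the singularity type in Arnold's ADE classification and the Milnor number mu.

The Hessian of f at 0 has rank 1. Corank 1: A-series; mu = 2 gives A_2.

Type A2, Milnor number mu = 2.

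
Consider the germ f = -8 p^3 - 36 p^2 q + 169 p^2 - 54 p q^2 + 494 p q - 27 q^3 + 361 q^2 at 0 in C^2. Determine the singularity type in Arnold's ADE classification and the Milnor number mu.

The Hessian of f at 0 is [[338, 494], [494, 722]] with rank 1, so corank 1. A Groebner basis of the Jacobian ideal J(f) in C{p,q} is {q^2, p + 19*q/13}; counting standard monomials gives mu = 2. Corank 1: A-series; mu = 2 gives A_2.

Type A2, Milnor number mu = 2.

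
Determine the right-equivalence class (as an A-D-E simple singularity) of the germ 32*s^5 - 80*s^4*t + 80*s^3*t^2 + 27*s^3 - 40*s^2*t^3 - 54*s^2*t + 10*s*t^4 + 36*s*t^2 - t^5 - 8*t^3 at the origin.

The Hessian of f at 0 has rank 0. Corank 2; j^3 = (3*s - 2*t)^3 is a perfect cube, so E-series; the 5-jet and mu = 8 give E_8.

E_{8}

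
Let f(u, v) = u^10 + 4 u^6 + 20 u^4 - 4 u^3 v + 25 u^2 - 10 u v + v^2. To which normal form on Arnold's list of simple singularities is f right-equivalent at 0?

The Hessian of f at 0 has rank 1. Corank 1: A-series; mu = 9 gives A_9.

A_{9}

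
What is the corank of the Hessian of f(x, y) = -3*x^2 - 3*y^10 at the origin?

1

Hessian at 0 has rank 1.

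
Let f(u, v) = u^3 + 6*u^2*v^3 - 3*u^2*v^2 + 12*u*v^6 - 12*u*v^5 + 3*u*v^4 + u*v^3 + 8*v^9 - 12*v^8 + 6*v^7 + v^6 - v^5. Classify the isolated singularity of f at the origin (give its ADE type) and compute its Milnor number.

The Hessian of f at 0 has rank 0. Corank 2; j^3 = u^3 is a perfect cube, so E-series; the 4-jet and mu = 7 give E_7.

Type E_7, Milnor number mu = 7.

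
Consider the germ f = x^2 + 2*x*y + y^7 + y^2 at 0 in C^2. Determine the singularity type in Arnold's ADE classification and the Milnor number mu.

The Hessian of f at 0 has rank 1. Corank 1: A-series; mu = 6 gives A_6.

Type A6, Milnor number mu = 6.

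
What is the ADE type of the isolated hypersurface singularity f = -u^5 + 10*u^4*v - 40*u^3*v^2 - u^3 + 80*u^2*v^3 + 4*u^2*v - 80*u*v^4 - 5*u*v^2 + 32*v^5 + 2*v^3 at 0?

D6

The Hessian of f at 0 is [[0, 0], [0, 0]] with rank 0, so corank 2. A Groebner basis of the Jacobian ideal J(f) in C{u,v} is {u*v/5 + v^4 - v^2/5, u*v^2 - v^3, u^2 - 3*u*v + 2*v^2}; counting standard monomials gives mu = 6. Corank 2; j^3 = -(u - 2*v)*(u - v)^2 has shape L^2 M (L != M), so D-series; mu = 6 gives D_6.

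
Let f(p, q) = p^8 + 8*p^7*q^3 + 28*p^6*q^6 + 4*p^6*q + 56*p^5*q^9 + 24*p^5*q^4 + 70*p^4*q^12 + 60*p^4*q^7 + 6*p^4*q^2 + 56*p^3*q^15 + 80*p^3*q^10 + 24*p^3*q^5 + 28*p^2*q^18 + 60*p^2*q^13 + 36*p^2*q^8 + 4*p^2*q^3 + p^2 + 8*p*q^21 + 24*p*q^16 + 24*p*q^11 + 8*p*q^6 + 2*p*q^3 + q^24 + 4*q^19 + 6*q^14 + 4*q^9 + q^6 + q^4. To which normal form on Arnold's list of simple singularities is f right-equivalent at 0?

A_3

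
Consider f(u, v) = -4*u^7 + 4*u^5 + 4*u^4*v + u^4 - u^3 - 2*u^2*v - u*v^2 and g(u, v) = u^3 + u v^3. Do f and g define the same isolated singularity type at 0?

No.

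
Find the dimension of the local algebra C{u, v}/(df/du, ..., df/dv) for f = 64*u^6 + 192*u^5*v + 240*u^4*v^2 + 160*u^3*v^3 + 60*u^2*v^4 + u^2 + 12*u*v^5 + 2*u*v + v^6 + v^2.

5

The Hessian of f at 0 has rank 1. Corank 1: A-series; mu = 5 gives A_5.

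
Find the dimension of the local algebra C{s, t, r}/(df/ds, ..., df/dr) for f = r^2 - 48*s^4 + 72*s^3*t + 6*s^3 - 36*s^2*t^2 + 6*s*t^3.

7

The Hessian of f at 0 is [[0, 0, 0], [0, 0, 0], [0, 0, 2]] with rank 1, so corank 2. A Groebner basis of the Jacobian ideal J(f) in C{s,t,r} is {3*s^2/4 + t^4 + t^3/4, s^3, s^2*t - s^2/4 - t^3/12, -s^2 + s*t^2 - t^3/3, r}; counting standard monomials gives mu = 7. Corank 2; j^3 = 6*s^3 is a perfect cube, so E-series; the 4-jet and mu = 7 give E_7.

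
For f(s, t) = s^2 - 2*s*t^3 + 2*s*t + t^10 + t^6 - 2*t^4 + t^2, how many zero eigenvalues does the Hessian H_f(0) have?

The Hessian at 0 is [[2, 2], [2, 2]] of rank 1; hence corank 1.

1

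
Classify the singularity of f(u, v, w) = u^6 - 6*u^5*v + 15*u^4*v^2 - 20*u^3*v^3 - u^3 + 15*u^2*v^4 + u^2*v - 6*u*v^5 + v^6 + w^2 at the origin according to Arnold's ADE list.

D_7

The Hessian of f at 0 has rank 1. Corank 2; j^3 = -u^2*(u - v) has shape L^2 M (L != M), so D-series; mu = 7 gives D_7.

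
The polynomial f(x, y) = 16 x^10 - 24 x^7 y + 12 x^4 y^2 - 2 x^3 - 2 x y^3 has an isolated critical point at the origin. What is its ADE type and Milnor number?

The Hessian of f at 0 has rank 0. Corank 2; j^3 = -2*x^3 is a perfect cube, so E-series; the 4-jet and mu = 7 give E_7.

Type E_{7}, Milnor number mu = 7.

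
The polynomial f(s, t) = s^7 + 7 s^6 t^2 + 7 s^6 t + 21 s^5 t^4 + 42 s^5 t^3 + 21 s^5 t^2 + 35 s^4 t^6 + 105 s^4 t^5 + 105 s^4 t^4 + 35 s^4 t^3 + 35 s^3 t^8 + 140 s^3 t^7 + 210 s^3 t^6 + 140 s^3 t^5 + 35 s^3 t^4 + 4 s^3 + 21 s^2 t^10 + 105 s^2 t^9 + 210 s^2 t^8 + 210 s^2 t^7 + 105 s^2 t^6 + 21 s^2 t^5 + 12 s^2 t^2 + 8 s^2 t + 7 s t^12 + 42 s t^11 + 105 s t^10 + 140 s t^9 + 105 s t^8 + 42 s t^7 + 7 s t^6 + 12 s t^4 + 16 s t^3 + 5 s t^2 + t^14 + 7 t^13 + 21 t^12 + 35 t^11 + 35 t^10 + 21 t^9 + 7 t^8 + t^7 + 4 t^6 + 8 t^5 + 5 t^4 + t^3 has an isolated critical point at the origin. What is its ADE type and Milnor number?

Type D8, Milnor number mu = 8.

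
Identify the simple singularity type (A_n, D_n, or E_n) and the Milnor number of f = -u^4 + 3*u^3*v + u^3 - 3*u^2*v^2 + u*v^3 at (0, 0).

Type E7, Milnor number mu = 7.

The Hessian of f at 0 is [[0, 0], [0, 0]] with rank 0, so corank 2. A Groebner basis of the Jacobian ideal J(f) in C{u,v} is {3*u^2 + v^4 + v^3, u^3, u^2*v - u^2 - v^3/3, -2*u^2 + u*v^2 - 2*v^3/3}; counting standard monomials gives mu = 7. Corank 2; j^3 = u^3 is a perfect cube, so E-series; the 4-jet and mu = 7 give E_7.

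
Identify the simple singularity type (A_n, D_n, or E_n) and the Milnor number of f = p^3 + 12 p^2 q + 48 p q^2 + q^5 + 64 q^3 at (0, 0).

The Hessian of f at 0 is [[0, 0], [0, 0]] with rank 0, so corank 2. A Groebner basis of the Jacobian ideal J(f) in C{p,q} is {q^4, p^2 + 8*p*q + 16*q^2}; counting standard monomials gives mu = 8. Corank 2; j^3 = (p + 4*q)^3 is a perfect cube, so E-series; the 5-jet and mu = 8 give E_8.

Type E8, Milnor number mu = 8.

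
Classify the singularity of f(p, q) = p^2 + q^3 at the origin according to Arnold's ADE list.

A2

The Hessian of f at 0 has rank 1. Corank 1: A-series; mu = 2 gives A_2.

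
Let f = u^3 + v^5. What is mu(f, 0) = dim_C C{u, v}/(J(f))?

8

The Hessian of f at 0 has rank 0. Corank 2; j^3 = u^3 is a perfect cube, so E-series; the 5-jet and mu = 8 give E_8.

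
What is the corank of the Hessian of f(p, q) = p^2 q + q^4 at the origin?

2

The Hessian at 0 is [[0, 0], [0, 0]] of rank 0; hence corank 2.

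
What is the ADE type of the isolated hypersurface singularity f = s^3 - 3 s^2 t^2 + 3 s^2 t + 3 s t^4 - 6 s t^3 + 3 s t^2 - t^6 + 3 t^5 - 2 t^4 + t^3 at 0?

The Hessian of f at 0 is [[0, 0], [0, 0]] with rank 0, so corank 2. A Groebner basis of the Jacobian ideal J(f) in C{s,t} is {s^3 - 3*s^2/2 - 3*s*t - 3*t^2/2, s^2*t + s^2 + 2*s*t + t^2, -s^2/2 + s*t^2 - s*t - t^2/2, t^3}; counting standard monomials gives mu = 6. Corank 2; j^3 = (s + t)^3 is a perfect cube, so E-series; the 4-jet and mu = 6 give E_6.

E_6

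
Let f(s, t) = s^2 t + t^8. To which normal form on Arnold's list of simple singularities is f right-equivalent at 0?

The Hessian of f at 0 has rank 0. Corank 2; j^3 = s^2*t has shape L^2 M (L != M), so D-series; mu = 9 gives D_9.

D_9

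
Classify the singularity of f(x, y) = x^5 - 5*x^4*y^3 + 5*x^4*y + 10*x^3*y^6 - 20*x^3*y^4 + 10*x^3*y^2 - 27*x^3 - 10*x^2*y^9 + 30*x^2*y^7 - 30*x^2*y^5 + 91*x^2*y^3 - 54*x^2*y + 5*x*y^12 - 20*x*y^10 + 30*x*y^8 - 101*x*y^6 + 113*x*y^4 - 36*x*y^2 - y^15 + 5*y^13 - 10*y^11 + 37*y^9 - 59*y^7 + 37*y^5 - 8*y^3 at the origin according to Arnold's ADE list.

The Hessian of f at 0 has rank 0. Corank 2; j^3 = -(3*x + 2*y)^3 is a perfect cube, so E-series; the 5-jet and mu = 8 give E_8.

E_{8}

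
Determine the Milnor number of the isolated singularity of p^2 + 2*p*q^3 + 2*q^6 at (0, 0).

5

The Hessian of f at 0 has rank 1. Corank 1: A-series; mu = 5 gives A_5.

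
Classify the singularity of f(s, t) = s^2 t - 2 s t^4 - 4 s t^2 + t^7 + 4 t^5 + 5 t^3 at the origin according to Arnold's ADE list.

D_{4}

The Hessian of f at 0 is [[0, 0], [0, 0]] with rank 0, so corank 2. A Groebner basis of the Jacobian ideal J(f) in C{s,t} is {t^3, s^2 - t^2, s*t - 2*t^2}; counting standard monomials gives mu = 4. Corank 2; j^3 = t*(s^2 - 4*s*t + 5*t^2) splits into three distinct lines over C (the quadratic factor has nonzero discriminant), so D_4.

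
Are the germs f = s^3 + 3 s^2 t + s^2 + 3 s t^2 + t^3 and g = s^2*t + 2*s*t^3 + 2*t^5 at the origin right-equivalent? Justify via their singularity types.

No.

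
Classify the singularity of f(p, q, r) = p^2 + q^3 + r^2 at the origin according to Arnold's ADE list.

A_{2}

The Hessian of f at 0 has rank 2. Corank 1: A-series; mu = 2 gives A_2.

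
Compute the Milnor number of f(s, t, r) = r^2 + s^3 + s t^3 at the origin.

7

The Hessian of f at 0 is [[0, 0, 0], [0, 0, 0], [0, 0, 2]] with rank 1, so corank 2. A Groebner basis of the Jacobian ideal J(f) in C{s,t,r} is {s^3, s*t^2, 3*s^2 + t^3, r}; counting standard monomials gives mu = 7. Corank 2; j^3 = s^3 is a perfect cube, so E-series; the 4-jet and mu = 7 give E_7.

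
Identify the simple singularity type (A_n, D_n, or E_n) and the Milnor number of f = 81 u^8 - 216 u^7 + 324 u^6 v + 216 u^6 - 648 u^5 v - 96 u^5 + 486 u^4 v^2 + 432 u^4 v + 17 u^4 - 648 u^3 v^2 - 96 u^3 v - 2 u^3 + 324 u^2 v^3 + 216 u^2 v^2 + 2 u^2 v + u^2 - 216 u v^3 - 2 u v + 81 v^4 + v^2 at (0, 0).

The Hessian of f at 0 has rank 1. Corank 1: A-series; mu = 3 gives A_3.

Type A3, Milnor number mu = 3.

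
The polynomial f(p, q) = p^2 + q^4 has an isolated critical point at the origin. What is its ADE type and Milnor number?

The Hessian of f at 0 is [[2, 0], [0, 0]] with rank 1, so corank 1. A Groebner basis of the Jacobian ideal J(f) in C{p,q} is {q^3, p}; counting standard monomials gives mu = 3. Corank 1: A-series; mu = 3 gives A_3.

Type A3, Milnor number mu = 3.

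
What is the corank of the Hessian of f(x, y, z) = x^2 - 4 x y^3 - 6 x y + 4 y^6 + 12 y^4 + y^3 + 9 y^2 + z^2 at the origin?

The Hessian at 0 is [[2, -6, 0], [-6, 18, 0], [0, 0, 2]] of rank 2; hence corank 1.

1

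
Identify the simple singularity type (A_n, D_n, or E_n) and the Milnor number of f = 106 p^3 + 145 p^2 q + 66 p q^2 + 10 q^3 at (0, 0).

The Hessian of f at 0 is [[0, 0], [0, 0]] with rank 0, so corank 2. A Groebner basis of the Jacobian ideal J(f) in C{p,q} is {q^3, p^2 - 6*q^2/37, p*q + 15*q^2/37}; counting standard monomials gives mu = 4. Corank 2; j^3 = (2*p + q)*(53*p^2 + 46*p*q + 10*q^2) splits into three distinct lines over C (the quadratic factor has nonzero discriminant), so D_4.

Type D4, Milnor number mu = 4.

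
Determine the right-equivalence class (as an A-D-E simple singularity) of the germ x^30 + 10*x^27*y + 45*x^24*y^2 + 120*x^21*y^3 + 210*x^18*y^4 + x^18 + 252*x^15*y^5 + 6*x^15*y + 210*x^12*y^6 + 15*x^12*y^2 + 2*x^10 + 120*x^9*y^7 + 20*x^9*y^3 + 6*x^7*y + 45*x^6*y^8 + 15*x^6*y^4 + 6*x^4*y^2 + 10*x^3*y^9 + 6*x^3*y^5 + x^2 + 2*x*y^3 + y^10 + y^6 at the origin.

The Hessian of f at 0 is [[2, 0], [0, 0]] with rank 1, so corank 1. A Groebner basis of the Jacobian ideal J(f) in C{x,y} is {x^3, x + y^3}; counting standard monomials gives mu = 9. Corank 1: A-series; mu = 9 gives A_9.

A9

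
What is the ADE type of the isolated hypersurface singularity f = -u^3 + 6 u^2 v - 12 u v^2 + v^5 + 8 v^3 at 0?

E_{8}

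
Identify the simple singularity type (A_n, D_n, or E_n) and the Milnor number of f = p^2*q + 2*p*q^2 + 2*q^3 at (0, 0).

Type D_{4}, Milnor number mu = 4.

The Hessian of f at 0 is [[0, 0], [0, 0]] with rank 0, so corank 2. A Groebner basis of the Jacobian ideal J(f) in C{p,q} is {q^3, p^2 + 2*q^2, p*q + q^2}; counting standard monomials gives mu = 4. Corank 2; j^3 = q*(p^2 + 2*p*q + 2*q^2) splits into three distinct lines over C (the quadratic factor has nonzero discriminant), so D_4.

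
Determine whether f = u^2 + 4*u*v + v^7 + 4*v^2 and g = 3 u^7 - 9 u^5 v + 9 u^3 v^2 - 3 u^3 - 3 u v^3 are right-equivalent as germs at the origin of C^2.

No.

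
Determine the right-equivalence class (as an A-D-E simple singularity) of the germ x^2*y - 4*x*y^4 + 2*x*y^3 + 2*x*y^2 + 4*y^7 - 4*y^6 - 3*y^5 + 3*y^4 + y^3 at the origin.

The Hessian of f at 0 is [[0, 0], [0, 0]] with rank 0, so corank 2. A Groebner basis of the Jacobian ideal J(f) in C{x,y} is {x*y^2 - x*y - y^2, x*y + y^3 + y^2, x^2 - 2*x*y - 3*y^2}; counting standard monomials gives mu = 5. Corank 2; j^3 = y*(x + y)^2 has shape L^2 M (L != M), so D-series; mu = 5 gives D_5.

D_{5}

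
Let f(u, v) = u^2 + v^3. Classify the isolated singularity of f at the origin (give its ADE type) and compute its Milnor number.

The Hessian of f at 0 has rank 1. Corank 1: A-series; mu = 2 gives A_2.

Type A2, Milnor number mu = 2.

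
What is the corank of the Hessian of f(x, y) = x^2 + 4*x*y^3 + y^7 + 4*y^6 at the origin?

The Hessian at 0 is [[2, 0], [0, 0]] of rank 1; hence corank 1.

1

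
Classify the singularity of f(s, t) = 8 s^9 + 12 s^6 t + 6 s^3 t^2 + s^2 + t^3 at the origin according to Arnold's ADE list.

A2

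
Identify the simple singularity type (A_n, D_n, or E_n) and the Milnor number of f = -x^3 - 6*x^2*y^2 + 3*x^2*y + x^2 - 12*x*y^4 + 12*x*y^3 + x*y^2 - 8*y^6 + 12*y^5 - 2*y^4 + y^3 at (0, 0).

Type A_{2}, Milnor number mu = 2.

The Hessian of f at 0 has rank 1. Corank 1: A-series; mu = 2 gives A_2.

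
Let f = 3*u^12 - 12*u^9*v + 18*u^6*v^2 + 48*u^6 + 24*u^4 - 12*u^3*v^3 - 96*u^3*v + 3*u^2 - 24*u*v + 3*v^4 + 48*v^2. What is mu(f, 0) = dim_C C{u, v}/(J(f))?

3

The Hessian of f at 0 has rank 1. Corank 1: A-series; mu = 3 gives A_3.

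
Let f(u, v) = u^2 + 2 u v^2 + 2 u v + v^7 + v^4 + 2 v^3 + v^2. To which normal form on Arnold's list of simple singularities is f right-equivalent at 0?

The Hessian of f at 0 has rank 1. Corank 1: A-series; mu = 6 gives A_6.

A_6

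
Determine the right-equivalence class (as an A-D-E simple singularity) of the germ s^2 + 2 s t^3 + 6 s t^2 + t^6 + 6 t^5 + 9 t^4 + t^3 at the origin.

A2

The Hessian of f at 0 has rank 1. Corank 1: A-series; mu = 2 gives A_2.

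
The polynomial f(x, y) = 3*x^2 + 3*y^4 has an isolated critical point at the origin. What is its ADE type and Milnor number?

The Hessian of f at 0 has rank 1. Corank 1: A-series; mu = 3 gives A_3.

Type A3, Milnor number mu = 3.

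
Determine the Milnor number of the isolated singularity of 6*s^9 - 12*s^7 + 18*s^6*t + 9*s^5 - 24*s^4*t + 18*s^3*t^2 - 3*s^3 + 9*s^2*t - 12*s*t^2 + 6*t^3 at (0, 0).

4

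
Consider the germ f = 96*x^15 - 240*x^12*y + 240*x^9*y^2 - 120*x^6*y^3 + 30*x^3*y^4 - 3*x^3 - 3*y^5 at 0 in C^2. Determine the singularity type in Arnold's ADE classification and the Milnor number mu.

The Hessian of f at 0 is [[0, 0], [0, 0]] with rank 0, so corank 2. A Groebner basis of the Jacobian ideal J(f) in C{x,y} is {y^4, x^2}; counting standard monomials gives mu = 8. Corank 2; j^3 = -3*x^3 is a perfect cube, so E-series; the 5-jet and mu = 8 give E_8.

Type E_8, Milnor number mu = 8.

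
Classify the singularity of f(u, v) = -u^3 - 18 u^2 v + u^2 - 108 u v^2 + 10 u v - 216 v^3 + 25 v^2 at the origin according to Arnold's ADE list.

A_{2}

The Hessian of f at 0 has rank 1. Corank 1: A-series; mu = 2 gives A_2.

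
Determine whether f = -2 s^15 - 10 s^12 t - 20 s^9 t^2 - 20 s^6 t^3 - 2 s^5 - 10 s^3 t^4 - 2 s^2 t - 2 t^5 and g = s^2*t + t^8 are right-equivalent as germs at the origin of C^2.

The Hessian of f at 0 has rank 0. Corank 2; j^3 = -2*s^2*t has shape L^2 M (L != M), so D-series; mu = 6 gives D_6. The Hessian of g at 0 has rank 0. Corank 2; j^3 = s^2*t has shape L^2 M (L != M), so D-series; mu = 9 gives D_9. f is D_6 but g is D_9, hence not right-equivalent.

No.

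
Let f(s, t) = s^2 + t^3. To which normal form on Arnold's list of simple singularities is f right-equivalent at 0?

The Hessian of f at 0 is [[2, 0], [0, 0]] with rank 1, so corank 1. A Groebner basis of the Jacobian ideal J(f) in C{s,t} is {t^2, s}; counting standard monomials gives mu = 2. Corank 1: A-series; mu = 2 gives A_2.

A_{2}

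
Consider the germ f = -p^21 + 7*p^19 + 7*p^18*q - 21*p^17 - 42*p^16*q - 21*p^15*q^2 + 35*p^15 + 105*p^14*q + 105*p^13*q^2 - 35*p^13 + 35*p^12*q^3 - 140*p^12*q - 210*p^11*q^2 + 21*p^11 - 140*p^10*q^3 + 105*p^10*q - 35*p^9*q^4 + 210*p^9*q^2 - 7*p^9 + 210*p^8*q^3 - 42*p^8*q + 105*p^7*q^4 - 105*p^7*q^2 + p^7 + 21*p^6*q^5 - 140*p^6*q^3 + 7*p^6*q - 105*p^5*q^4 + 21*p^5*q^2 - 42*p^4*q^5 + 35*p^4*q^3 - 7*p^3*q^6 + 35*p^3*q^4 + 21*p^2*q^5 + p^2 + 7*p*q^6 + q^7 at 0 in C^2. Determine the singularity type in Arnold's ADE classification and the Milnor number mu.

Type A6, Milnor number mu = 6.

The Hessian of f at 0 has rank 1. Corank 1: A-series; mu = 6 gives A_6.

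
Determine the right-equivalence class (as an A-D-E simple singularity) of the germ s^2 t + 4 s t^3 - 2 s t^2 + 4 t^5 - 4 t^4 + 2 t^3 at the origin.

The Hessian of f at 0 has rank 0. Corank 2; j^3 = t*(s^2 - 2*s*t + 2*t^2) splits into three distinct lines over C (the quadratic factor has nonzero discriminant), so D_4.

D4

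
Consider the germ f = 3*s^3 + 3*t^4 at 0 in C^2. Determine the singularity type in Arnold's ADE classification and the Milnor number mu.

Type E6, Milnor number mu = 6.

The Hessian of f at 0 is [[0, 0], [0, 0]] with rank 0, so corank 2. A Groebner basis of the Jacobian ideal J(f) in C{s,t} is {t^3, s^2}; counting standard monomials gives mu = 6. Corank 2; j^3 = 3*s^3 is a perfect cube, so E-series; the 4-jet and mu = 6 give E_6.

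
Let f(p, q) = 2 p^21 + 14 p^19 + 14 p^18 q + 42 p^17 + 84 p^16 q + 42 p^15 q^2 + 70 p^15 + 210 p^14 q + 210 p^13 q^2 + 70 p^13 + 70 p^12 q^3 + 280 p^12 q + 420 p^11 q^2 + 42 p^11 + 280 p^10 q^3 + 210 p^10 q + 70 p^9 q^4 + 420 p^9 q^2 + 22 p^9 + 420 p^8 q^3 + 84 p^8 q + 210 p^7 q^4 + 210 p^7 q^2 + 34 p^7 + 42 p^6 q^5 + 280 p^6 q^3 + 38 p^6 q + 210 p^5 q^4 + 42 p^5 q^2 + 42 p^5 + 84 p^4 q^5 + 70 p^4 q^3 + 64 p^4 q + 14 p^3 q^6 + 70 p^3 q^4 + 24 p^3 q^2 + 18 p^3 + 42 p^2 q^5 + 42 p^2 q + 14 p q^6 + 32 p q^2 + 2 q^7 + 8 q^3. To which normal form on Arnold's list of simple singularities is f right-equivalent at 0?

D8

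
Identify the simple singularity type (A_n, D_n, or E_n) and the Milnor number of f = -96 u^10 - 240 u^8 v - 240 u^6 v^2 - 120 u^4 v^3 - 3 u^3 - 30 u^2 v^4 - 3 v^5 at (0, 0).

Type E_{8}, Milnor number mu = 8.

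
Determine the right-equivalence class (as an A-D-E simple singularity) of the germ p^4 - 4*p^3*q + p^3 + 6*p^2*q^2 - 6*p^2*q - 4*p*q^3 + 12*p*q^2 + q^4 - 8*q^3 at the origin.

E_{6}

The Hessian of f at 0 is [[0, 0], [0, 0]] with rank 0, so corank 2. A Groebner basis of the Jacobian ideal J(f) in C{p,q} is {q^4, p*q^2 - 5*q^3/3, p^2 - 4*p*q + 4*q^2}; counting standard monomials gives mu = 6. Corank 2; j^3 = (p - 2*q)^3 is a perfect cube, so E-series; the 4-jet and mu = 6 give E_6.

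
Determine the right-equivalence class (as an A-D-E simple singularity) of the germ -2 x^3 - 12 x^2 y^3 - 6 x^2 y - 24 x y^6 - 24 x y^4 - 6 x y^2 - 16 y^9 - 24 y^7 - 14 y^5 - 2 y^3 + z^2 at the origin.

E8

The Hessian of f at 0 is [[0, 0, 0], [0, 0, 0], [0, 0, 2]] with rank 1, so corank 2. A Groebner basis of the Jacobian ideal J(f) in C{x,y,z} is {x^2/4 + x*y^3 + x*y/2 + y^2/4, y^4, x^3 - 3*x*y^2 - 2*y^3, x^2*y + 2*x*y^2 + y^3, z}; counting standard monomials gives mu = 8. Corank 2; j^3 = -2*(x + y)^3 is a perfect cube, so E-series; the 5-jet and mu = 8 give E_8.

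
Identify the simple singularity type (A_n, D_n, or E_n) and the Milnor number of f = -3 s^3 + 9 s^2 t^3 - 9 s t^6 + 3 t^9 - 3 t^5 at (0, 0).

Type E_{8}, Milnor number mu = 8.

The Hessian of f at 0 is [[0, 0], [0, 0]] with rank 0, so corank 2. A Groebner basis of the Jacobian ideal J(f) in C{s,t} is {-s^2/2 + s*t^3, t^4, s^3, s^2*t}; counting standard monomials gives mu = 8. Corank 2; j^3 = -3*s^3 is a perfect cube, so E-series; the 5-jet and mu = 8 give E_8.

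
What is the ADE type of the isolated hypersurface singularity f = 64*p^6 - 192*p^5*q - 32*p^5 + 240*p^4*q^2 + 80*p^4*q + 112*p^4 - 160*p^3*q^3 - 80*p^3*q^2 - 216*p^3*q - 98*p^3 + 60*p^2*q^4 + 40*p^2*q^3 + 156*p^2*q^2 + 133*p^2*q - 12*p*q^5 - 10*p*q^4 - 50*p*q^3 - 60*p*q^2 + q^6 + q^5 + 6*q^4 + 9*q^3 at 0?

D7

The Hessian of f at 0 has rank 0. Corank 2; j^3 = -(2*p - q)*(7*p - 3*q)^2 has shape L^2 M (L != M), so D-series; mu = 7 gives D_7.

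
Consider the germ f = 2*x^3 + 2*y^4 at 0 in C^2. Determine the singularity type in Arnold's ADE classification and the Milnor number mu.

Type E_6, Milnor number mu = 6.

The Hessian of f at 0 is [[0, 0], [0, 0]] with rank 0, so corank 2. A Groebner basis of the Jacobian ideal J(f) in C{x,y} is {y^3, x^2}; counting standard monomials gives mu = 6. Corank 2; j^3 = 2*x^3 is a perfect cube, so E-series; the 4-jet and mu = 6 give E_6.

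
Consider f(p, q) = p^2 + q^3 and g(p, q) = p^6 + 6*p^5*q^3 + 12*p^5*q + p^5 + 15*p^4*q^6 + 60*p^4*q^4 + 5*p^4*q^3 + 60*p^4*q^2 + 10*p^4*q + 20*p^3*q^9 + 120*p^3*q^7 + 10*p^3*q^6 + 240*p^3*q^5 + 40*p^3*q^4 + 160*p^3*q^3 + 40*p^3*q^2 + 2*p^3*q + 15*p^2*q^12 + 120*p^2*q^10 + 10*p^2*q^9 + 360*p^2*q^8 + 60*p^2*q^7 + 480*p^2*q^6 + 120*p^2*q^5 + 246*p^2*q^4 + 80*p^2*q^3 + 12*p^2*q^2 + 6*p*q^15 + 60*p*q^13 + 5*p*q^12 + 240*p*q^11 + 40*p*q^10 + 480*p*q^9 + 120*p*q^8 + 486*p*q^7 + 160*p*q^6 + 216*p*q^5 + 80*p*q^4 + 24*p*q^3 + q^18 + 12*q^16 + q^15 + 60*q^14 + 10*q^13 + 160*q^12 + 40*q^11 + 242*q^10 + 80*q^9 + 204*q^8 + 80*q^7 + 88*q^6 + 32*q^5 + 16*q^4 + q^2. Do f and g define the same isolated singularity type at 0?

The Hessian of f at 0 has rank 1. Corank 1: A-series; mu = 2 gives A_2. The Hessian of g at 0 has rank 1. Corank 1: A-series; mu = 4 gives A_4. f is A_2 but g is A_4, hence not right-equivalent.

No.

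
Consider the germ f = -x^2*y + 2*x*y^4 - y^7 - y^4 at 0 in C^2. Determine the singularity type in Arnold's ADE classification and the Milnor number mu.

The Hessian of f at 0 has rank 0. Corank 2; j^3 = -x^2*y has shape L^2 M (L != M), so D-series; mu = 5 gives D_5.

Type D_{5}, Milnor number mu = 5.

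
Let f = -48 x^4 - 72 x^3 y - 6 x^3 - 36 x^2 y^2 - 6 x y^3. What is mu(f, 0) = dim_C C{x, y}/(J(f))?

7

The Hessian of f at 0 is [[0, 0], [0, 0]] with rank 0, so corank 2. A Groebner basis of the Jacobian ideal J(f) in C{x,y} is {3*x^2/4 + y^4 + y^3/4, x^3, x^2*y - x^2/4 - y^3/12, x^2 + x*y^2 + y^3/3}; counting standard monomials gives mu = 7. Corank 2; j^3 = -6*x^3 is a perfect cube, so E-series; the 4-jet and mu = 7 give E_7.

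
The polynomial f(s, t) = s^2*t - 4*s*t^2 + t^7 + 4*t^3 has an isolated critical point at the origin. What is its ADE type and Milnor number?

The Hessian of f at 0 has rank 0. Corank 2; j^3 = t*(s - 2*t)^2 has shape L^2 M (L != M), so D-series; mu = 8 gives D_8.

Type D_{8}, Milnor number mu = 8.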